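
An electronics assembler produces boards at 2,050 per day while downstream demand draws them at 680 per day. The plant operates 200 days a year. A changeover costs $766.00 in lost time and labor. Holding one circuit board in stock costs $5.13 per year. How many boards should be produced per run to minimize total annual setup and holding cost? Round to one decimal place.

Annual demand D = 680 × 200 = 136,000.
Production build-up factor (1 − d/p) = 1 − 680/2,050 = 0.6683.
Q* = √(2DS / (H(1 − d/p))) = √(2 × 136,000 × 766 / (5.13 × 0.6683)).
= √(208,352,000 / 3.4283) ≈ 7795.730.

Q* ≈ 7,795.7 boards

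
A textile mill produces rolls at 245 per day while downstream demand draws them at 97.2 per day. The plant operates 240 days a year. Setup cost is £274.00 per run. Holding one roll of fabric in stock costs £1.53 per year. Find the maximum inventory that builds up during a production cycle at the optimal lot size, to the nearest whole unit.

I_max ≈ 2,245 rolls

Annual demand D = 97.2 × 240 = 23,328.
Production build-up factor (1 − d/p) = 1 − 97.2/245 = 0.6033.
Q* = √(2DS / (H(1 − d/p))) = √(2 × 23,328 × 274 / (1.53 × 0.6033)).
= √(12,783,744 / 0.923) ≈ 3721.595.
Maximum inventory = Q*(1 − d/p) = 3721.595 × 0.6033 ≈ 2245.109.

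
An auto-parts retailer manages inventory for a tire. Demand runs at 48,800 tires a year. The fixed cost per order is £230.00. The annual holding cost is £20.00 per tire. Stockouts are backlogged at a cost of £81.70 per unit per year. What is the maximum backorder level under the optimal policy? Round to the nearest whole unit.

S* ≈ 232 tires

With planned backorders, Q* = √(2DS/H) · √((H+B)/B).
√(2DS/H) = √(2 × 48,800 × 230 / 20) = 1059.434.
√((H+B)/B) = √((20+81.7)/81.7) = 1.1157.
Q* ≈ 1182.016.
S* = Q* · H/(H+B) = 1182.016 × 20/101.7 ≈ 232.451.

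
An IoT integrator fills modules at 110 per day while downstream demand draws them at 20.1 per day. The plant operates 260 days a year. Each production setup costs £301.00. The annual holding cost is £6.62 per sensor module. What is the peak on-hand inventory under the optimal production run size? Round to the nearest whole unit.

Annual demand D = 20.1 × 260 = 5,226.
Production build-up factor (1 − d/p) = 1 − 20.1/110 = 0.8173.
Q* = √(2DS / (H(1 − d/p))) = √(2 × 5,226 × 301 / (6.62 × 0.8173)).
= √(3,146,052 / 5.4103) ≈ 762.554.
Maximum inventory = Q*(1 − d/p) = 762.554 × 0.8173 ≈ 623.214.

I_max ≈ 623 modules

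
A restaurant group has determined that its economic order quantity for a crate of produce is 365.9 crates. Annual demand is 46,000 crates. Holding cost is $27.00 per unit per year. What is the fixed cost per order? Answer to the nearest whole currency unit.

S ≈ $39

The basic EOQ model gives Q* = √(2DS/H); rearrange for the unknown.
From Q* = √(2DS/H): S = Q*²H / (2D) = 365.9² × 27 / (2 × 46,000) = 39.2917.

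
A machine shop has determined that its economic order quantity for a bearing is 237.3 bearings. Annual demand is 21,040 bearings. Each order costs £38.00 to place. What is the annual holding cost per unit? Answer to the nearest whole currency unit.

H ≈ £28

The basic EOQ model gives Q* = √(2DS/H); rearrange for the unknown.
From Q* = √(2DS/H): H = 2DS / Q*² = 2 × 21,040 × 38 / 237.3² = 28.3964.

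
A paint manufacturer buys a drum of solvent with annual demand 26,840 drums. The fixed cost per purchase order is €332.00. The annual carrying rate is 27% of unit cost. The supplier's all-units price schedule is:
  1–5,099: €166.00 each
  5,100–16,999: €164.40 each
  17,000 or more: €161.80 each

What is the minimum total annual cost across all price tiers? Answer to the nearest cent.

TC* ≈ €4,483,702.54

Holding cost per unit per year at price C is H = 0.27·C.
For each price level, check whether its EOQ is feasible; otherwise the best quantity at that price is the breakpoint.
EOQ at €166.00 = 630.6 (feasible in tier 1): TC = 26,840×€166.00 + (26,840/630.6)×332 + (630.6/2)×0.27×€166.00 = €4,483,702.54.
EOQ at €164.40 = 633.6 < 5100, so use break Q=5100: TC = 26,840×€164.40 + (26,840/5100.0)×332 + (5100.0/2)×0.27×€164.40 = €4,527,432.63.
EOQ at €161.80 = 638.7 < 17000, so use break Q=17000: TC = 26,840×€161.80 + (26,840/17000.0)×332 + (17000.0/2)×0.27×€161.80 = €4,714,567.17.
Lowest total cost among the candidates is at Q = 630.6.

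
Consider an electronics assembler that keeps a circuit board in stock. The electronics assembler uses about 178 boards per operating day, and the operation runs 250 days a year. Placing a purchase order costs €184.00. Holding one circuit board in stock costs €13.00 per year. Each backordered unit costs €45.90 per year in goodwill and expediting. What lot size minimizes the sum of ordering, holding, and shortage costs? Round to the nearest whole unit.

Q* ≈ 1,271 boards

Annual demand D = 178 × 250 = 44,500.
With planned backorders, Q* = √(2DS/H) · √((H+B)/B).
√(2DS/H) = √(2 × 44,500 × 184 / 13) = 1122.360.
√((H+B)/B) = √((13+45.9)/45.9) = 1.1328.
Q* ≈ 1271.404.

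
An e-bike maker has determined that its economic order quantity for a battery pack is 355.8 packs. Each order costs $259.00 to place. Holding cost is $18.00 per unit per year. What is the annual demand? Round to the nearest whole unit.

Invert the EOQ relation Q*² = 2DS/H.
From Q* = √(2DS/H): D = Q*²H / (2S) = 355.8² × 18 / (2 × 259) = 4399.007.

D ≈ 4,399 packs per year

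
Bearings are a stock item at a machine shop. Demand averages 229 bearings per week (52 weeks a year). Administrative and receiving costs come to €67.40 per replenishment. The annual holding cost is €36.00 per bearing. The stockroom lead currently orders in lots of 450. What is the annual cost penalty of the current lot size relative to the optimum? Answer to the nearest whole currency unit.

Extra cost ≈ €2,282 per year

Annual demand D = 229 × 52 = 11,908.
EOQ = √(2DS/H) = √(2 × 11,908 × 67.4 / 36) ≈ 211.16.
Cost at Q* = (D/Q*)S + (Q*/2)H = √(2DSH) ≈ €7,601.79.
Cost at Q = 450: (11,908/450)×67.4 + (450/2)×36 = €1,783.55 + €8,100.00 = €9,883.55.
Excess = €9,883.55 − €7,601.79 = €2,281.77.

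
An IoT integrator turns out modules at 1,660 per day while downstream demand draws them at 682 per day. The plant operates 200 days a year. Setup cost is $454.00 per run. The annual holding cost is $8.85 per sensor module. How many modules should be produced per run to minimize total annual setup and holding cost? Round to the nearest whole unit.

Annual demand D = 682 × 200 = 136,400.
Production build-up factor (1 − d/p) = 1 − 682/1,660 = 0.5892.
Q* = √(2DS / (H(1 − d/p))) = √(2 × 136,400 × 454 / (8.85 × 0.5892)).
= √(123,851,200 / 5.214) ≈ 4873.748.

Q* ≈ 4,874 modules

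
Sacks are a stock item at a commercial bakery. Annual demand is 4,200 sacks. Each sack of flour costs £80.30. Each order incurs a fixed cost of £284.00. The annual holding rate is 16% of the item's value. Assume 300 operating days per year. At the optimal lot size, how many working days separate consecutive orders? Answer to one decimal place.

T ≈ 30.8 days

Holding cost H = 0.16 × £80.30 = £12.8480 per unit per year.
The optimal lot size = √(2DS/H) = √(2 × 4,200 × 284 / 12.848) ≈ 430.90.
Cycle time = Q*/D × 300 = 430.90 / 4,200 × 300 ≈ 30.779 days.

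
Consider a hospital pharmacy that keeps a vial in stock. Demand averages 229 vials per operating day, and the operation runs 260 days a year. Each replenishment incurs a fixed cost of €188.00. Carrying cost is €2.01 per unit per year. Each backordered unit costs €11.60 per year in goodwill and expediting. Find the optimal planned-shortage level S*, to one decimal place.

S* ≈ 533.9 vials

Annual demand D = 229 × 260 = 59,540.
With planned backorders, Q* = √(2DS/H) · √((H+B)/B).
√(2DS/H) = √(2 × 59,540 × 188 / 2.01) = 3337.339.
√((H+B)/B) = √((2.01+11.6)/11.6) = 1.0832.
Q* ≈ 3614.934.
S* = Q* · H/(H+B) = 3614.934 × 2.01/13.61 ≈ 533.873.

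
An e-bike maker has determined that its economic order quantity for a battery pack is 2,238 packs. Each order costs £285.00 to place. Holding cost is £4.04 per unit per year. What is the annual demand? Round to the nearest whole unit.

D ≈ 35,500 packs per year

Squaring Q* = √(2DS/H) gives Q*² = 2DS/H.
From Q* = √(2DS/H): D = Q*²H / (2S) = 2,238² × 4.04 / (2 × 285) = 35499.863.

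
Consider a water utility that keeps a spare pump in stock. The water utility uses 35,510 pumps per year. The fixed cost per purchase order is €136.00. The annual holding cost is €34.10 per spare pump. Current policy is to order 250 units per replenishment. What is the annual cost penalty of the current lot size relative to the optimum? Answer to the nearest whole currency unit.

Extra cost ≈ €5,432 per year

EOQ = √(2DS/H) = √(2 × 35,510 × 136 / 34.1) ≈ 532.21.
Cost at Q* = (D/Q*)S + (Q*/2)H = √(2DSH) ≈ €18,148.34.
Cost at Q = 250: (35,510/250)×136 + (250/2)×34.1 = €19,317.44 + €4,262.50 = €23,579.94.
Excess = €23,579.94 − €18,148.34 = €5,431.60.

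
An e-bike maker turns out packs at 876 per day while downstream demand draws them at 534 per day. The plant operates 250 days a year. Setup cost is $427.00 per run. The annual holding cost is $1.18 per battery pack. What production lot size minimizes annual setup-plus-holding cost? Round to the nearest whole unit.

Q* ≈ 15,731 packs

Annual demand D = 534 × 250 = 133,500.
Production build-up factor (1 − d/p) = 1 − 534/876 = 0.3904.
Q* = √(2DS / (H(1 − d/p))) = √(2 × 133,500 × 427 / (1.18 × 0.3904)).
= √(114,009,000 / 0.4607) ≈ 15731.407.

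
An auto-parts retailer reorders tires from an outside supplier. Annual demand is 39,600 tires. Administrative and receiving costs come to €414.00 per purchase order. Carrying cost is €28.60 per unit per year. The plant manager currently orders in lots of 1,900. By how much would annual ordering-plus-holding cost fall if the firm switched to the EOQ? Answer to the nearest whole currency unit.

Extra cost ≈ €5,176 per year

EOQ = √(2DS/H) = √(2 × 39,600 × 414 / 28.6) ≈ 1070.73.
Cost at Q* = (D/Q*)S + (Q*/2)H = √(2DSH) ≈ €30,622.86.
Cost at Q = 1,900: (39,600/1,900)×414 + (1,900/2)×28.6 = €8,628.63 + €27,170.00 = €35,798.63.
Excess = €35,798.63 − €30,622.86 = €5,175.77.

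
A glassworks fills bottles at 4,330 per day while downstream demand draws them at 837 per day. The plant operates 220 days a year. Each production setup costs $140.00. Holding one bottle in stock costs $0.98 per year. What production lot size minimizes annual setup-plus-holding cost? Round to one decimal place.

Q* ≈ 8,075.8 bottles

Annual demand D = 837 × 220 = 184,140.
Production build-up factor (1 − d/p) = 1 − 837/4,330 = 0.8067.
Q* = √(2DS / (H(1 − d/p))) = √(2 × 184,140 × 140 / (0.98 × 0.8067)).
= √(51,559,200 / 0.7906) ≈ 8075.784.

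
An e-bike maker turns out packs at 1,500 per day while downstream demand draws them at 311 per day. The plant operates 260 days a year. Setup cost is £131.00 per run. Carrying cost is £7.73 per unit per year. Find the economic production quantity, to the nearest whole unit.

Annual demand D = 311 × 260 = 80,860.
Production build-up factor (1 − d/p) = 1 − 311/1,500 = 0.7927.
Q* = √(2DS / (H(1 − d/p))) = √(2 × 80,860 × 131 / (7.73 × 0.7927)).
= √(21,185,320 / 6.1273) ≈ 1859.441.

Q* ≈ 1,859 packs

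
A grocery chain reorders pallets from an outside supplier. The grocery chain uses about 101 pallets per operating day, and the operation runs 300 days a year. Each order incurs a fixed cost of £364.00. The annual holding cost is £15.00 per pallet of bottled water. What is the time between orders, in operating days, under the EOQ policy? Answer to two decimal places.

T ≈ 12.01 days

Annual demand D = 101 × 300 = 30,300.
The optimal lot size = √(2DS/H) = √(2 × 30,300 × 364 / 15) ≈ 1212.67.
Cycle time = Q*/D × 300 = 1212.67 / 30,300 × 300 ≈ 12.007 days.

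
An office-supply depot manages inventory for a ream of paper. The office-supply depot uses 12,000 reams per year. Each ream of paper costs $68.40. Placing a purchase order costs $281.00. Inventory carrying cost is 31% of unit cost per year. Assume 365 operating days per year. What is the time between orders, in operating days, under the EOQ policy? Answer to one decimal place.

Holding cost H = 0.31 × $68.40 = $21.2040 per unit per year.
Q* = √(2DS/H) = √(2 × 12,000 × 281 / 21.204) ≈ 563.96.
Cycle time = Q*/D × 365 = 563.96 / 12,000 × 365 ≈ 17.154 days.

T ≈ 17.2 days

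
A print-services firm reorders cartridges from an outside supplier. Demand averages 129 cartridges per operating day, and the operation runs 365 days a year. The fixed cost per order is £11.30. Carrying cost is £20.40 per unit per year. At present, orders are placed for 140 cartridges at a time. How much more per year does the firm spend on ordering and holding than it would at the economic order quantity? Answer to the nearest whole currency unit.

Annual demand D = 129 × 365 = 47,085.
EOQ = √(2DS/H) = √(2 × 47,085 × 11.3 / 20.4) ≈ 228.39.
Cost at Q* = (D/Q*)S + (Q*/2)H = √(2DSH) ≈ £4,659.19.
Cost at Q = 140: (47,085/140)×11.3 + (140/2)×20.4 = £3,800.43 + £1,428.00 = £5,228.43.
Excess = £5,228.43 − £4,659.19 = £569.24.

Extra cost ≈ £569 per year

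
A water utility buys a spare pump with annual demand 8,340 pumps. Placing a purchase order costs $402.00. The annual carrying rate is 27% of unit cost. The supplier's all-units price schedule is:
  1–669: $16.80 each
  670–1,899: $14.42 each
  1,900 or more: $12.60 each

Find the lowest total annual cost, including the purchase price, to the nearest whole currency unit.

Holding cost per unit per year at price C is H = 0.27·C.
Candidates are each tier's EOQ (if it falls in that tier) and each price-break quantity.
Tier 1 ($16.80): EOQ = 1215.8 exceeds tier's upper bound 669, so this tier is dominated.
EOQ at $14.42 = 1312.3 (feasible in tier 2): TC = 8,340×$14.42 + (8,340/1312.3)×402 + (1312.3/2)×0.27×$14.42 = $125,372.27.
EOQ at $12.60 = 1403.9 < 1900, so use break Q=1900: TC = 8,340×$12.60 + (8,340/1900.0)×402 + (1900.0/2)×0.27×$12.60 = $110,080.47.
Lowest total cost among the candidates is at Q = 1900.0.

TC* ≈ $110,080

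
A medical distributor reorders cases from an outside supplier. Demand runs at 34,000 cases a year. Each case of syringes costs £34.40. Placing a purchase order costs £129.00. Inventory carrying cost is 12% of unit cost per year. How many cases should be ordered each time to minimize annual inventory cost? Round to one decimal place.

Holding cost H = 0.12 × £34.40 = £4.1280 per unit per year.
EOQ = √(2DS / H) = √(2 × 34,000 × 129 / 4.128).
= √(8,772,000 / 4.128) = √2,125,000 ≈ 1457.738.

Q* ≈ 1,457.7 cases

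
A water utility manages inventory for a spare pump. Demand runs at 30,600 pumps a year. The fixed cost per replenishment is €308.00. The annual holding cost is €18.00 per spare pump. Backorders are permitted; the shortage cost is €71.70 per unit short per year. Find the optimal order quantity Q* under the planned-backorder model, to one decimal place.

Q* ≈ 1,144.6 pumps

With planned backorders, Q* = √(2DS/H) · √((H+B)/B).
√(2DS/H) = √(2 × 30,600 × 308 / 18) = 1023.328.
√((H+B)/B) = √((18+71.7)/71.7) = 1.1185.
Q* ≈ 1144.594.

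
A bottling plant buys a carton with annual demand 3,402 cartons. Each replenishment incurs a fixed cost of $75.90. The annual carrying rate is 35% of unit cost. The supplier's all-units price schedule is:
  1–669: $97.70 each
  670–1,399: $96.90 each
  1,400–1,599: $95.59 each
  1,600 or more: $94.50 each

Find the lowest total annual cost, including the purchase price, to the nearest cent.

TC* ≈ $336,577.67

Holding cost per unit per year at price C is H = 0.35·C.
Candidates are each tier's EOQ (if it falls in that tier) and each price-break quantity.
EOQ at $97.70 = 122.9 (feasible in tier 1): TC = 3,402×$97.70 + (3,402/122.9)×75.9 + (122.9/2)×0.35×$97.70 = $336,577.67.
EOQ at $96.90 = 123.4 < 670, so use break Q=670: TC = 3,402×$96.90 + (3,402/670.0)×75.9 + (670.0/2)×0.35×$96.90 = $341,400.72.
EOQ at $95.59 = 124.2 < 1400, so use break Q=1400: TC = 3,402×$95.59 + (3,402/1400.0)×75.9 + (1400.0/2)×0.35×$95.59 = $348,801.17.
EOQ at $94.50 = 125.0 < 1600, so use break Q=1600: TC = 3,402×$94.50 + (3,402/1600.0)×75.9 + (1600.0/2)×0.35×$94.50 = $348,110.38.
Lowest total cost among the candidates is at Q = 122.9.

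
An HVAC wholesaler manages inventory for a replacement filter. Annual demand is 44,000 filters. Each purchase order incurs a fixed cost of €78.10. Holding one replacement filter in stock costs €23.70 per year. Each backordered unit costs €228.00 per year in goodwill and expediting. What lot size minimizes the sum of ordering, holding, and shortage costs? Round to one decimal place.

Q* ≈ 565.8 filters

With planned backorders, Q* = √(2DS/H) · √((H+B)/B).
√(2DS/H) = √(2 × 44,000 × 78.1 / 23.7) = 538.509.
√((H+B)/B) = √((23.7+228)/228) = 1.0507.
Q* ≈ 565.805.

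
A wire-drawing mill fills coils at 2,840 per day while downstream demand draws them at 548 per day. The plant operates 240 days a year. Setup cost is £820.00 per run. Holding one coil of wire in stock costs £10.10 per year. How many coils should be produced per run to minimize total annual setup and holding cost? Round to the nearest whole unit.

Annual demand D = 548 × 240 = 131,520.
Production build-up factor (1 − d/p) = 1 − 548/2,840 = 0.8070.
Q* = √(2DS / (H(1 − d/p))) = √(2 × 131,520 × 820 / (10.1 × 0.8070)).
= √(215,692,800 / 8.1511) ≈ 5144.095.

Q* ≈ 5,144 coils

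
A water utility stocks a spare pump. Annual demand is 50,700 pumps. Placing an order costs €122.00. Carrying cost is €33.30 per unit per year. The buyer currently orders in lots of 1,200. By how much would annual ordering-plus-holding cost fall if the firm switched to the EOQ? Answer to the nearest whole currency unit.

Extra cost ≈ €4,838 per year

EOQ = √(2DS/H) = √(2 × 50,700 × 122 / 33.3) ≈ 609.50.
Cost at Q* = (D/Q*)S + (Q*/2)H = √(2DSH) ≈ €20,296.49.
Cost at Q = 1,200: (50,700/1,200)×122 + (1,200/2)×33.3 = €5,154.50 + €19,980.00 = €25,134.50.
Excess = €25,134.50 − €20,296.49 = €4,838.01.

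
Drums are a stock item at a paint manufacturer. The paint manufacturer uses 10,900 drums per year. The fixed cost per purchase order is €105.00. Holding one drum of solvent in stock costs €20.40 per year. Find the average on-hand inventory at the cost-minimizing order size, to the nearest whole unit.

The optimal lot size = √(2DS/H) = √(2 × 10,900 × 105 / 20.4) ≈ 334.97.
Average inventory = Q*/2 ≈ 334.97 / 2 = 167.486.

Average inventory ≈ 167 drums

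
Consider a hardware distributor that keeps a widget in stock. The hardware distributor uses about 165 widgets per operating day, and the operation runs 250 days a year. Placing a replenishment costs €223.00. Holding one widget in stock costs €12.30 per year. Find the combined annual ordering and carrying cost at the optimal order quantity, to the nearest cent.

Annual demand D = 165 × 250 = 41,250.
Q* = √(2DS/H) = √(2 × 41,250 × 223 / 12.3) ≈ 1223.00.
At Q*, ordering cost (D/Q*)S equals holding cost (Q*/2)H, each = √(DSH/2).
Minimum total = √(2DSH) = √(2 × 41,250 × 223 × 12.3) ≈ 15042.914.

TC* ≈ €15,042.91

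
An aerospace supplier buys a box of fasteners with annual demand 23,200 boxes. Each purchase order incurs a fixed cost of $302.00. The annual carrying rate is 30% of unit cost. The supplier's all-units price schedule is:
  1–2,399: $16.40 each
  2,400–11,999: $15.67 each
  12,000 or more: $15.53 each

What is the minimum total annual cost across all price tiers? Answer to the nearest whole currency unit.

Holding cost per unit per year at price C is H = 0.30·C.
Evaluate total cost at each tier's feasible EOQ or, if the EOQ is below the tier, at the tier's minimum quantity.
EOQ at $16.40 = 1687.6 (feasible in tier 1): TC = 23,200×$16.40 + (23,200/1687.6)×302 + (1687.6/2)×0.30×$16.40 = $388,783.19.
EOQ at $15.67 = 1726.5 < 2400, so use break Q=2400: TC = 23,200×$15.67 + (23,200/2400.0)×302 + (2400.0/2)×0.30×$15.67 = $372,104.53.
EOQ at $15.53 = 1734.3 < 12000, so use break Q=12000: TC = 23,200×$15.53 + (23,200/12000.0)×302 + (12000.0/2)×0.30×$15.53 = $388,833.87.
Lowest total cost among the candidates is at Q = 2400.0.

TC* ≈ $372,105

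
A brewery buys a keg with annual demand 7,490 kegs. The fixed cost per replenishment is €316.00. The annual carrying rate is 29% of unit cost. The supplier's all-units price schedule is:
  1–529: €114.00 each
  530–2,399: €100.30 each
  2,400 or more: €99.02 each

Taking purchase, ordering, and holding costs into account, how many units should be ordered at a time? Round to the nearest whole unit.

Q* ≈ 530 kegs

Holding cost per unit per year at price C is H = 0.29·C.
For each price level, check whether its EOQ is feasible; otherwise the best quantity at that price is the breakpoint.
EOQ at €114.00 = 378.4 (feasible in tier 1): TC = 7,490×€114.00 + (7,490/378.4)×316 + (378.4/2)×0.29×€114.00 = €866,369.81.
EOQ at €100.30 = 403.4 < 530, so use break Q=530: TC = 7,490×€100.30 + (7,490/530.0)×316 + (530.0/2)×0.29×€100.30 = €763,420.79.
EOQ at €99.02 = 406.0 < 2400, so use break Q=2400: TC = 7,490×€99.02 + (7,490/2400.0)×316 + (2400.0/2)×0.29×€99.02 = €777,104.94.
Lowest total cost is €763,420.79 at Q = 530.0.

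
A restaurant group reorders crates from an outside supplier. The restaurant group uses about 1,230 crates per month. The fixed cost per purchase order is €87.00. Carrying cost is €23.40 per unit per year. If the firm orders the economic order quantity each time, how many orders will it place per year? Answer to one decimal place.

Annual demand D = 1,230 × 12 = 14,760.
EOQ = √(2DS/H) = √(2 × 14,760 × 87 / 23.4) ≈ 331.29.
Orders per year = D / Q* = 14,760 / 331.29 ≈ 44.553.

N ≈ 44.6 orders per year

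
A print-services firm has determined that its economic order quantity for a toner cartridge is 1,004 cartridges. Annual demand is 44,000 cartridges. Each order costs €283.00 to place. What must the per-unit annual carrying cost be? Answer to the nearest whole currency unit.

Invert the EOQ relation Q*² = 2DS/H.
From Q* = √(2DS/H): H = 2DS / Q*² = 2 × 44,000 × 283 / 1,004² = 24.7060.

H ≈ €25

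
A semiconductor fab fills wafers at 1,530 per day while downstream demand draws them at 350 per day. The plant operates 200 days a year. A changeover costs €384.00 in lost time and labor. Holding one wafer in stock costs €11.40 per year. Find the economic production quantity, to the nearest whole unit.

Q* ≈ 2,473 wafers

Annual demand D = 350 × 200 = 70,000.
Production build-up factor (1 − d/p) = 1 − 350/1,530 = 0.7712.
Q* = √(2DS / (H(1 − d/p))) = √(2 × 70,000 × 384 / (11.4 × 0.7712)).
= √(53,760,000 / 8.7922) ≈ 2472.760.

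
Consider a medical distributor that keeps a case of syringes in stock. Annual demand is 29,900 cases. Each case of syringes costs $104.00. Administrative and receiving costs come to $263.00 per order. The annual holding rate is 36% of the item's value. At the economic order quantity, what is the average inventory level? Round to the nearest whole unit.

Holding cost H = 0.36 × $104.00 = $37.4400 per unit per year.
EOQ = √(2DS/H) = √(2 × 29,900 × 263 / 37.44) ≈ 648.13.
Average inventory = Q*/2 ≈ 648.13 / 2 = 324.064.

Average inventory ≈ 324 cases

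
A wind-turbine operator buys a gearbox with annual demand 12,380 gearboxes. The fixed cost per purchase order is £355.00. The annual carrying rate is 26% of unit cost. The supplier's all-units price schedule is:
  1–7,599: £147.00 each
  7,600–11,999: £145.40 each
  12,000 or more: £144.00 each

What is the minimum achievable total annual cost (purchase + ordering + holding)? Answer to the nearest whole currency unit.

Holding cost per unit per year at price C is H = 0.26·C.
Candidates are each tier's EOQ (if it falls in that tier) and each price-break quantity.
EOQ at £147.00 = 479.6 (feasible in tier 1): TC = 12,380×£147.00 + (12,380/479.6)×355 + (479.6/2)×0.26×£147.00 = £1,838,188.83.
EOQ at £145.40 = 482.2 < 7600, so use break Q=7600: TC = 12,380×£145.40 + (12,380/7600.0)×355 + (7600.0/2)×0.26×£145.40 = £1,944,285.48.
EOQ at £144.00 = 484.5 < 12000, so use break Q=12000: TC = 12,380×£144.00 + (12,380/12000.0)×355 + (12000.0/2)×0.26×£144.00 = £2,007,726.24.
Lowest total cost among the candidates is at Q = 479.6.

TC* ≈ £1,838,189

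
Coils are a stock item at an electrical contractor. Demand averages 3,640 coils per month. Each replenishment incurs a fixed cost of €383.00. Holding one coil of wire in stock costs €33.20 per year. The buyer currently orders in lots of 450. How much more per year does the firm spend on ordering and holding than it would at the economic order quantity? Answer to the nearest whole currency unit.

Annual demand D = 3,640 × 12 = 43,680.
EOQ = √(2DS/H) = √(2 × 43,680 × 383 / 33.2) ≈ 1003.89.
Cost at Q* = (D/Q*)S + (Q*/2)H = √(2DSH) ≈ €33,329.19.
Cost at Q = 450: (43,680/450)×383 + (450/2)×33.2 = €37,176.53 + €7,470.00 = €44,646.53.
Excess = €44,646.53 − €33,329.19 = €11,317.34.

Extra cost ≈ €11,317 per year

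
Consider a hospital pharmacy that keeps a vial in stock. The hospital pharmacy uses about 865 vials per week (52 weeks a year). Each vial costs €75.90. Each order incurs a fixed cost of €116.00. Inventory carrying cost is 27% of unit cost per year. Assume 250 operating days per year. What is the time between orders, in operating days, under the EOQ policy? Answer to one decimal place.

Annual demand D = 865 × 52 = 44,980.
Holding cost H = 0.27 × €75.90 = €20.4930 per unit per year.
The optimal lot size = √(2DS/H) = √(2 × 44,980 × 116 / 20.493) ≈ 713.59.
Cycle time = Q*/D × 250 = 713.59 / 44,980 × 250 ≈ 3.966 days.

T ≈ 4.0 days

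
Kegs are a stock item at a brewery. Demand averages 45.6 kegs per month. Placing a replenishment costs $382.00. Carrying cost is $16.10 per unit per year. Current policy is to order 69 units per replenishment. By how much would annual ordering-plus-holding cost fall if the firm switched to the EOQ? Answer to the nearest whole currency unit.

Extra cost ≈ $991 per year

Annual demand D = 45.6 × 12 = 547.2.
EOQ = √(2DS/H) = √(2 × 547.2 × 382 / 16.1) ≈ 161.14.
Cost at Q* = (D/Q*)S + (Q*/2)H = √(2DSH) ≈ $2,594.37.
Cost at Q = 69: (547.2/69)×382 + (69/2)×16.1 = $3,029.43 + $555.45 = $3,584.88.
Excess = $3,584.88 − $2,594.37 = $990.50.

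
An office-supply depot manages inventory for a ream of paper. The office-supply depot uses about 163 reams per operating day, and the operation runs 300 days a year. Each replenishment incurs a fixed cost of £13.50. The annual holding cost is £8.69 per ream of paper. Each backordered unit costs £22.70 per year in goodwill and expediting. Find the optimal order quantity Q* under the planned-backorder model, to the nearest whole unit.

Q* ≈ 458 reams

Annual demand D = 163 × 300 = 48,900.
With planned backorders, Q* = √(2DS/H) · √((H+B)/B).
√(2DS/H) = √(2 × 48,900 × 13.5 / 8.69) = 389.786.
√((H+B)/B) = √((8.69+22.7)/22.7) = 1.1759.
Q* ≈ 458.363.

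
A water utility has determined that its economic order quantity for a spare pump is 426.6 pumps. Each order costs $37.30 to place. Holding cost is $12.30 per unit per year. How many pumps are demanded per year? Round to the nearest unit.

D ≈ 30,006 pumps per year

The basic EOQ model gives Q* = √(2DS/H); rearrange for the unknown.
From Q* = √(2DS/H): D = Q*²H / (2S) = 426.6² × 12.3 / (2 × 37.3) = 30005.992.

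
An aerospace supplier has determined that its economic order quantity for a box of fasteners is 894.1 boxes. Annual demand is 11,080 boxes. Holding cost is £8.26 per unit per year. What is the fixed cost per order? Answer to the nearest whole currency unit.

S ≈ £298

The basic EOQ model gives Q* = √(2DS/H); rearrange for the unknown.
From Q* = √(2DS/H): S = Q*²H / (2D) = 894.1² × 8.26 / (2 × 11,080) = 297.9768.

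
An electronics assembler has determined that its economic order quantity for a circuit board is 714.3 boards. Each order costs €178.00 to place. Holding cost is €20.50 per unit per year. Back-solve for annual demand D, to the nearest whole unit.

The basic EOQ model gives Q* = √(2DS/H); rearrange for the unknown.
From Q* = √(2DS/H): D = Q*²H / (2S) = 714.3² × 20.5 / (2 × 178) = 29380.905.

D ≈ 29,381 boards per year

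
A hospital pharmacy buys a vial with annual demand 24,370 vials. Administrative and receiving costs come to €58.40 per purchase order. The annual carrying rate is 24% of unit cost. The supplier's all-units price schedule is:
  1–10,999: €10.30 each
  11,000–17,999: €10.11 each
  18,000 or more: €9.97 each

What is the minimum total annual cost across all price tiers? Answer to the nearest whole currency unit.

TC* ≈ €253,664

Holding cost per unit per year at price C is H = 0.24·C.
Evaluate total cost at each tier's feasible EOQ or, if the EOQ is below the tier, at the tier's minimum quantity.
EOQ at €10.30 = 1073.1 (feasible in tier 1): TC = 24,370×€10.30 + (24,370/1073.1)×58.4 + (1073.1/2)×0.24×€10.30 = €253,663.61.
EOQ at €10.11 = 1083.1 < 11000, so use break Q=11000: TC = 24,370×€10.11 + (24,370/11000.0)×58.4 + (11000.0/2)×0.24×€10.11 = €259,855.28.
EOQ at €9.97 = 1090.7 < 18000, so use break Q=18000: TC = 24,370×€9.97 + (24,370/18000.0)×58.4 + (18000.0/2)×0.24×€9.97 = €264,583.17.
Lowest total cost among the candidates is at Q = 1073.1.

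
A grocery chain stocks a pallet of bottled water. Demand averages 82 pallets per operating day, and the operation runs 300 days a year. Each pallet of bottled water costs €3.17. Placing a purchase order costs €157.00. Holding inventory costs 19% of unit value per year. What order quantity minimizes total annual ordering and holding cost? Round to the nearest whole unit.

Q* ≈ 3,581 pallets

Annual demand D = 82 × 300 = 24,600.
Holding cost H = 0.19 × €3.17 = €0.6023 per unit per year.
EOQ = √(2DS / H) = √(2 × 24,600 × 157 / 0.6023).
= √(7,724,400 / 0.6023) = √12,824,838.1205 ≈ 3581.178.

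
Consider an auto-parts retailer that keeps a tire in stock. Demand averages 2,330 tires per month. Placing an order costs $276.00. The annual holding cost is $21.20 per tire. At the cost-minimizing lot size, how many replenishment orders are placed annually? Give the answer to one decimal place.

N ≈ 32.8 orders per year

Annual demand D = 2,330 × 12 = 27,960.
EOQ = √(2DS/H) = √(2 × 27,960 × 276 / 21.2) ≈ 853.24.
Orders per year = D / Q* = 27,960 / 853.24 ≈ 32.769.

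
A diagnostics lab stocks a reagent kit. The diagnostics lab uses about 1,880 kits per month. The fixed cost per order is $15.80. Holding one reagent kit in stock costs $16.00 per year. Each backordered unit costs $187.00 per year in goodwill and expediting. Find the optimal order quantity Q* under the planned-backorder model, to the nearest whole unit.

Q* ≈ 220 kits

Annual demand D = 1,880 × 12 = 22,560.
With planned backorders, Q* = √(2DS/H) · √((H+B)/B).
√(2DS/H) = √(2 × 22,560 × 15.8 / 16) = 211.083.
√((H+B)/B) = √((16+187)/187) = 1.0419.
Q* ≈ 219.928.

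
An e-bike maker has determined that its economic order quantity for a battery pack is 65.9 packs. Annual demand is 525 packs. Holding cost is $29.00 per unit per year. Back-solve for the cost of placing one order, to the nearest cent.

Invert the EOQ relation Q*² = 2DS/H.
From Q* = √(2DS/H): S = Q*²H / (2D) = 65.9² × 29 / (2 × 525) = 119.9443.

S ≈ $119.94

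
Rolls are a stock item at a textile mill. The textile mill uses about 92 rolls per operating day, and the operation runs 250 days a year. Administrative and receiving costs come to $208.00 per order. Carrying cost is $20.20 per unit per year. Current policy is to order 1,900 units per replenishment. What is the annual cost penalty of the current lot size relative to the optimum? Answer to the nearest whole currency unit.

Extra cost ≈ $7,806 per year

Annual demand D = 92 × 250 = 23,000.
EOQ = √(2DS/H) = √(2 × 23,000 × 208 / 20.2) ≈ 688.23.
Cost at Q* = (D/Q*)S + (Q*/2)H = √(2DSH) ≈ $13,902.29.
Cost at Q = 1,900: (23,000/1,900)×208 + (1,900/2)×20.2 = $2,517.89 + $19,190.00 = $21,707.89.
Excess = $21,707.89 − $13,902.29 = $7,805.61.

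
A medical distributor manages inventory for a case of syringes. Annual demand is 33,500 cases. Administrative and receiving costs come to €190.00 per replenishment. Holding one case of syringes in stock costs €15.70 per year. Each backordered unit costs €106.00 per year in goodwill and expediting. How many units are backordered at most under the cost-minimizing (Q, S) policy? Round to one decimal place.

S* ≈ 124.5 cases

With planned backorders, Q* = √(2DS/H) · √((H+B)/B).
√(2DS/H) = √(2 × 33,500 × 190 / 15.7) = 900.460.
√((H+B)/B) = √((15.7+106)/106) = 1.0715.
Q* ≈ 964.843.
S* = Q* · H/(H+B) = 964.843 × 15.7/121.7 ≈ 124.470.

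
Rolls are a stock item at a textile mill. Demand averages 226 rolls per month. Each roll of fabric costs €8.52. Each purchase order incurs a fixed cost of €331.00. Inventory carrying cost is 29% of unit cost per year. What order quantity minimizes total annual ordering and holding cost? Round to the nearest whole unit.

Q* ≈ 852 rolls

Annual demand D = 226 × 12 = 2,712.
Holding cost H = 0.29 × €8.52 = €2.4708 per unit per year.
EOQ = √(2DS / H) = √(2 × 2,712 × 331 / 2.4708).
= √(1,795,344 / 2.4708) = √726,624.575 ≈ 852.423.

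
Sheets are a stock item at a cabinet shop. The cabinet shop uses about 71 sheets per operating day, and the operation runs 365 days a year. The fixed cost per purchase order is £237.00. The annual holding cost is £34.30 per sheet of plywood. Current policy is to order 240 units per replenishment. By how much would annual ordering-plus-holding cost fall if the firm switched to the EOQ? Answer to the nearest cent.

Annual demand D = 71 × 365 = 25,915.
EOQ = √(2DS/H) = √(2 × 25,915 × 237 / 34.3) ≈ 598.44.
Cost at Q* = (D/Q*)S + (Q*/2)H = √(2DSH) ≈ £20,526.36.
Cost at Q = 240: (25,915/240)×237 + (240/2)×34.3 = £25,591.06 + £4,116.00 = £29,707.06.
Excess = £29,707.06 − £20,526.36 = £9,180.71.

Extra cost ≈ £9,180.71 per year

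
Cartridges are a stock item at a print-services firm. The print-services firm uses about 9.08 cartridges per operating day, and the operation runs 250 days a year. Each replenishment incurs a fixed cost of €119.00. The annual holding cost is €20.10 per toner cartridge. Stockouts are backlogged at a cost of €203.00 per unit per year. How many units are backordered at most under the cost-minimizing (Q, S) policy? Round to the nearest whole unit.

Annual demand D = 9.08 × 250 = 2,270.
With planned backorders, Q* = √(2DS/H) · √((H+B)/B).
√(2DS/H) = √(2 × 2,270 × 119 / 20.1) = 163.947.
√((H+B)/B) = √((20.1+203)/203) = 1.0483.
Q* ≈ 171.872.
S* = Q* · H/(H+B) = 171.872 × 20.1/223.1 ≈ 15.485.

S* ≈ 15 cartridges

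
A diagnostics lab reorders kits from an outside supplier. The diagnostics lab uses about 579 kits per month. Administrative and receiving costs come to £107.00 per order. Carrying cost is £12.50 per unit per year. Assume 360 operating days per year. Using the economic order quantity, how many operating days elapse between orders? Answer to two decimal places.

Annual demand D = 579 × 12 = 6,948.
EOQ = √(2DS/H) = √(2 × 6,948 × 107 / 12.5) ≈ 344.89.
Cycle time = Q*/D × 360 = 344.89 / 6,948 × 360 ≈ 17.870 days.

T ≈ 17.87 days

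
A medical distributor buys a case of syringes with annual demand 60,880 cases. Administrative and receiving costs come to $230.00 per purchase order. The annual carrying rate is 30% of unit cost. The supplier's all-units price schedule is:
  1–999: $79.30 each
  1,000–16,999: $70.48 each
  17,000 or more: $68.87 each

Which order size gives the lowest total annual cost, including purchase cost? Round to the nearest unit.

Holding cost per unit per year at price C is H = 0.30·C.
Candidates are each tier's EOQ (if it falls in that tier) and each price-break quantity.
Tier 1 ($79.30): EOQ = 1085.0 exceeds tier's upper bound 999, so this tier is dominated.
EOQ at $70.48 = 1150.9 (feasible in tier 2): TC = 60,880×$70.48 + (60,880/1150.9)×230 + (1150.9/2)×0.30×$70.48 = $4,315,156.19.
EOQ at $68.87 = 1164.2 < 17000, so use break Q=17000: TC = 60,880×$68.87 + (60,880/17000.0)×230 + (17000.0/2)×0.30×$68.87 = $4,369,247.77.
Lowest total cost is $4,315,156.19 at Q = 1150.9.

Q* ≈ 1,151 cases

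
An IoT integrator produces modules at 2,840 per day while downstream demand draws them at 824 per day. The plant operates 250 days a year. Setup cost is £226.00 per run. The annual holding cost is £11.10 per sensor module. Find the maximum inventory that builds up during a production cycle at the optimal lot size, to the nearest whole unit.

Annual demand D = 824 × 250 = 206,000.
Production build-up factor (1 − d/p) = 1 − 824/2,840 = 0.7099.
Q* = √(2DS / (H(1 − d/p))) = √(2 × 206,000 × 226 / (11.1 × 0.7099)).
= √(93,112,000 / 7.8794) ≈ 3437.599.
Maximum inventory = Q*(1 − d/p) = 3437.599 × 0.7099 ≈ 2440.211.

I_max ≈ 2,440 modules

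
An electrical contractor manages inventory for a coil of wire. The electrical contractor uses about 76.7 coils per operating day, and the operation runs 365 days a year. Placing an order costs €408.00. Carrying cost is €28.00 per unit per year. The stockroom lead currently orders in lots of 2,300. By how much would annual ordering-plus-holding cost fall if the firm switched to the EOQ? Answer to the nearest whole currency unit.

Annual demand D = 76.7 × 365 = 27,995.5.
EOQ = √(2DS/H) = √(2 × 27,995.5 × 408 / 28) ≈ 903.25.
Cost at Q* = (D/Q*)S + (Q*/2)H = √(2DSH) ≈ €25,291.13.
Cost at Q = 2,300: (27,995.5/2,300)×408 + (2,300/2)×28 = €4,966.16 + €32,200.00 = €37,166.16.
Excess = €37,166.16 − €25,291.13 = €11,875.03.

Extra cost ≈ €11,875 per year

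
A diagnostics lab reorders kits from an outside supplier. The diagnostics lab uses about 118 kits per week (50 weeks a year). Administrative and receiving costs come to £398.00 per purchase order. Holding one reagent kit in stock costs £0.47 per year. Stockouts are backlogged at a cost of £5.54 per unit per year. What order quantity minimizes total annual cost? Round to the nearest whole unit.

Q* ≈ 3,292 kits

Annual demand D = 118 × 50 = 5,900.
With planned backorders, Q* = √(2DS/H) · √((H+B)/B).
√(2DS/H) = √(2 × 5,900 × 398 / 0.47) = 3161.066.
√((H+B)/B) = √((0.47+5.54)/5.54) = 1.0416.
Q* ≈ 3292.426.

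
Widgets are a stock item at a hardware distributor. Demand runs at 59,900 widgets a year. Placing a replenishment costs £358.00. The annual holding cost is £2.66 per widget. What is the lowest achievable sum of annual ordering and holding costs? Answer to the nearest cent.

The optimal lot size = √(2DS/H) = √(2 × 59,900 × 358 / 2.66) ≈ 4015.40.
At Q*, ordering cost (D/Q*)S equals holding cost (Q*/2)H, each = √(DSH/2).
Minimum total = √(2DSH) = √(2 × 59,900 × 358 × 2.66) ≈ 10680.971.

TC* ≈ £10,680.97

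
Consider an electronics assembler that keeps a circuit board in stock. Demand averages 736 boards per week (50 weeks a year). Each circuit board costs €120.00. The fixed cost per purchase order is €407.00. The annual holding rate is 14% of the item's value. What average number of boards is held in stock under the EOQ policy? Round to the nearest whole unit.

Annual demand D = 736 × 50 = 36,800.
Holding cost H = 0.14 × €120.00 = €16.8000 per unit per year.
The optimal lot size = √(2DS/H) = √(2 × 36,800 × 407 / 16.8) ≈ 1335.31.
Average inventory = Q*/2 ≈ 1335.31 / 2 = 667.654.

Average inventory ≈ 668 boards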